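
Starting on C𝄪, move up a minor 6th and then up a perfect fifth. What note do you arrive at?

E#

A minor sixth up from C## is A# (letter A, 8 semitones up).
A perfect fifth up from A# is E# (letter E, 7 semitones up).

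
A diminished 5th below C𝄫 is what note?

A fifth below C lands on the letter F.
A diminished fifth spans 6 semitones, so Cbb moves to pitch class 4. On the letter F that is Fb.

Fb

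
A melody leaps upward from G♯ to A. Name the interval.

minor second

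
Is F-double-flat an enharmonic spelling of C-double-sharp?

No

Fbb is pitch class 3; C## is pitch class 2.
The pitch classes differ (3 vs. 2), so they are not enharmonic equivalents.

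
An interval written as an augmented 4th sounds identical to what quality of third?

doubly augmented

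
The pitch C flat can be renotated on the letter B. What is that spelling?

B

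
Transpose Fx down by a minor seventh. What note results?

G##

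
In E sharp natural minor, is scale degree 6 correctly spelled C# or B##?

C#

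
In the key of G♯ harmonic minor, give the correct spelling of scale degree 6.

E

The G# harmonic minor scale runs G# A# B C# D# E F##.
Degree 6 is E.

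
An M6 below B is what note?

D

A sixth below B lands on the letter D.
A major sixth spans 9 semitones, so B moves to pitch class 2. On the letter D that is D.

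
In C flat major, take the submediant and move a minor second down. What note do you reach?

The submediant of Cb major is Ab.
A minor second (1 semitone) below Ab lands on the letter G, giving G.

G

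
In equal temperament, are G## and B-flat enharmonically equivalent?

No

G## is pitch class 9; Bb is pitch class 10.
The pitch classes differ (9 vs. 10), so they are not enharmonic equivalents.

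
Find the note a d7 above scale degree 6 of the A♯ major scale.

Scale degree 6 of A# major is F##.
A diminished seventh (9 semitones) above F## lands on the letter E, giving E.

E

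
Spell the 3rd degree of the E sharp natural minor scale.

Degree 3 takes the letter 2 steps above E, which is G.
In natural minor, degree 3 sits 3 semitones above the tonic. E# + 3 semitones is pitch class 8, spelled on G as G#.

G#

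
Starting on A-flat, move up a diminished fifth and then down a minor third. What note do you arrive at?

Cb

A diminished fifth up from Ab is Ebb (letter E, 6 semitones up).
A minor third down from Ebb is Cb (letter C, 3 semitones down).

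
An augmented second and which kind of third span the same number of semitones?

minor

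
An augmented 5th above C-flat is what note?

G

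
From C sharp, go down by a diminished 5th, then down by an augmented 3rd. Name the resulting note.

D

A diminished fifth down from C# is F## (letter F, 6 semitones down).
An augmented third down from F## is D (letter D, 5 semitones down).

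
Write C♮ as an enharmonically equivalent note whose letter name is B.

B#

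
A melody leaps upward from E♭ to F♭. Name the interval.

minor second

Counting letters E–F gives a second.
Eb→Fb = 1 semitone, 1 narrower than the major second (2), so minor.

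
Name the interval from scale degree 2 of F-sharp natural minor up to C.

diminished fourth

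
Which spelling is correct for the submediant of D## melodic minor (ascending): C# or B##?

B##

Each scale degree takes a distinct letter name. Degree 6 of a scale on D must use the letter B.
B## and C# are enharmonically the same pitch, but only B## uses the letter B, so it is the correct spelling here.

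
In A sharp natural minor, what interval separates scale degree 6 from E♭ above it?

diminished seventh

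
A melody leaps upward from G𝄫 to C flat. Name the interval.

augmented fourth

The letter names run G→C, a span of 3 letter steps, so the interval is some kind of fourth.
Gbb to Cb is 6 semitones. A perfect fourth is 5, so 6 makes it augmented.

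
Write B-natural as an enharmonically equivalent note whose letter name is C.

Cb

Plain C sits 1 semitone above B, so on the letter C the same pitch needs a flat: Cb.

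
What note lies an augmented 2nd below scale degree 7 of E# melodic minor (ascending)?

Scale degree 7 of E# melodic minor (ascending) is D##.
An augmented second (3 semitones) below D## lands on the letter C, giving C#.

C#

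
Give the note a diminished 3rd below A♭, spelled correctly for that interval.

F#

A third below A lands on the letter F.
A diminished third spans 2 semitones, so Ab moves to pitch class 6. On the letter F that is F#.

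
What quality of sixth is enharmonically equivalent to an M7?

doubly augmented

A major seventh spans 11 semitones.
A sixth spanning 11 semitones is doubly augmented (the major sixth is 9).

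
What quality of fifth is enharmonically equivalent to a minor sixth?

augmented

A minor sixth spans 8 semitones.
A fifth spanning 8 semitones is augmented (the perfect fifth is 7).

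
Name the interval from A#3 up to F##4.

Counting letters A–B–C–D–E–F gives a sixth.
A#→F## = 9 semitones, exactly the major sixth.

major sixth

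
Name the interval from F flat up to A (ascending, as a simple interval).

Counting letters F–G–A gives a third.
Fb→A = 5 semitones, 1 wider than the major third (4), so augmented.

augmented third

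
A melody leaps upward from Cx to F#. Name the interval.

diminished fourth

The letter names run C→F, a span of 3 letter steps, so the interval is some kind of fourth.
C## to F# is 4 semitones. A perfect fourth is 5, so 4 makes it diminished.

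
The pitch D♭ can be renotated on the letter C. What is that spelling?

Plain C sits 1 semitone below Db, so on the letter C the same pitch needs a sharp: C#.

C#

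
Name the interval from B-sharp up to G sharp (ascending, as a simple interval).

The letter names run B→G, a span of 5 letter steps, so the interval is some kind of sixth.
B# to G# is 8 semitones. A major sixth is 9, so 8 makes it minor.

minor sixth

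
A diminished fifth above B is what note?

B up a perfect fifth is F#, so the target letter is F.
From B, a diminished fifth is 6 semitones up: F.

F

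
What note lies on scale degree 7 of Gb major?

F

The Gb major scale runs Gb Ab Bb Cb Db Eb F.
Degree 7 is F.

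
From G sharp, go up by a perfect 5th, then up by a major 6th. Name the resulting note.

B#

A perfect fifth up from G# is D# (letter D, 7 semitones up).
A major sixth up from D# is B# (letter B, 9 semitones up).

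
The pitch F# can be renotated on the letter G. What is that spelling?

Gb

Plain G sits 1 semitone above F#, so on the letter G the same pitch needs a flat: Gb.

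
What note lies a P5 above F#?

C#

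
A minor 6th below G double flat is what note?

Bbb

A sixth below G lands on the letter B.
A minor sixth spans 8 semitones, so Gbb moves to pitch class 9. On the letter B that is Bbb.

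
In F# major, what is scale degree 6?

D#

The F# major scale runs F# G# A# B C# D# E#.
Degree 6 is D#.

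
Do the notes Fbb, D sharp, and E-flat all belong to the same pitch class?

Fbb = pitch class 3 and D# = pitch class 3 and Eb = pitch class 3 — the same pitch class, so they are enharmonic equivalents.

Yes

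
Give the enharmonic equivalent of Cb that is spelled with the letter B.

B

Plain B sits at the same pitch as Cb, so on the letter B the same pitch needs a natural: B.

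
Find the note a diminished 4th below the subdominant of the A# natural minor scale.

The subdominant of A# natural minor is D#.
A diminished fourth (4 semitones) below D# lands on the letter A, giving A##.

A##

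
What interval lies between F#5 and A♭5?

The letter names run F→A, a span of 2 letter steps, so the interval is some kind of third.
F# to Ab is 2 semitones. A major third is 4, so 2 makes it diminished.

diminished third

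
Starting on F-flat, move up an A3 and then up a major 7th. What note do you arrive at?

G#

An augmented third up from Fb is A (letter A, 5 semitones up).
A major seventh up from A is G# (letter G, 11 semitones up).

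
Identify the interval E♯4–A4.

diminished fourth

The letter names run E→A, a span of 3 letter steps, so the interval is some kind of fourth.
E# to A is 4 semitones. A perfect fourth is 5, so 4 makes it diminished.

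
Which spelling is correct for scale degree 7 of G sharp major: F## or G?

F##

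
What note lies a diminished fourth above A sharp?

D

A up a perfect fourth is D, so the target letter is D.
From A#, a diminished fourth is 4 semitones up: D.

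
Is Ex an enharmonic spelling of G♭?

E## = pitch class 6 and Gb = pitch class 6 — the same pitch class, so they are enharmonic equivalents.

Yes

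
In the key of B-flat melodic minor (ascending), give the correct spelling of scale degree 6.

G

Degree 6 takes the letter 5 steps above B, which is G.
In melodic minor (ascending), degree 6 sits 9 semitones above the tonic. Bb + 9 semitones is pitch class 7, spelled on G as G.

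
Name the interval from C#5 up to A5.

minor sixth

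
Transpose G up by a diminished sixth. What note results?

Ebb

A sixth above G lands on the letter E.
A diminished sixth spans 7 semitones, so G moves to pitch class 2. On the letter E that is Ebb.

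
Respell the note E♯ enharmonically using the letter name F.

E# is pitch class 5. The letter F alone is pitch class 5.
Pitch class 5 on F needs no accidental: F.

F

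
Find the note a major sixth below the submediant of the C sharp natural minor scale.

C

The submediant of C# natural minor is A.
A major sixth (9 semitones) below A lands on the letter C, giving C.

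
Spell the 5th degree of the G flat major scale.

Degree 5 takes the letter 4 steps above G, which is D.
In major, degree 5 sits 7 semitones above the tonic. Gb + 7 semitones is pitch class 1, spelled on D as Db.

Db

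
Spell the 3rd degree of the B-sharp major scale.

D##

The B# major scale runs B# C## D## E# F## G## A##.
Degree 3 is D##.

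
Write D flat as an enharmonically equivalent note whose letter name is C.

Plain C sits 1 semitone below Db, so on the letter C the same pitch needs a sharp: C#.

C#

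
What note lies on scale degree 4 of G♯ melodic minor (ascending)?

The G# melodic minor (ascending) scale runs G# A# B C# D# E# F##.
Degree 4 is C#.

C#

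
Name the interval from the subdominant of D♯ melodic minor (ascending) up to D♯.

perfect fifth

The subdominant of D# melodic minor (ascending) is G#.
G# up to D#: letters G→D make it a fifth; 7 semitones makes it perfect.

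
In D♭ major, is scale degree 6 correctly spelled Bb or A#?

Bb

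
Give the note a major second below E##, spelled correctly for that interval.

E down a major second is D, so the target letter is D.
From E##, a major second is 2 semitones down: D##.

D##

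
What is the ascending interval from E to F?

The letter names run E→F, a span of 1 letter step, so the interval is some kind of second.
E to F is 1 semitone. A major second is 2, so 1 makes it minor.

minor second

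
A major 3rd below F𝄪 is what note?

F down a major third is Db, so the target letter is D.
From F##, a major third is 4 semitones down: D#.

D#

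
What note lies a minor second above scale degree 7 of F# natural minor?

Scale degree 7 of F# natural minor is E.
A minor second (1 semitone) above E lands on the letter F, giving F.

F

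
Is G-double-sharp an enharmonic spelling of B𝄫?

Yes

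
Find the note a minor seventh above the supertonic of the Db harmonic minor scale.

Db

The supertonic of Db harmonic minor is Eb.
A minor seventh (10 semitones) above Eb lands on the letter D, giving Db.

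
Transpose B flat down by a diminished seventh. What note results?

A seventh below B lands on the letter C.
A diminished seventh spans 9 semitones, so Bb moves to pitch class 1. On the letter C that is C#.

C#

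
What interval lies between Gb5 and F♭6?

The letter names run G→F, a span of 6 letter steps, so the interval is some kind of seventh.
Gb to Fb is 10 semitones. A major seventh is 11, so 10 makes it minor.

minor seventh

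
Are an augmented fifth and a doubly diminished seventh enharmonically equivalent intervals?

Yes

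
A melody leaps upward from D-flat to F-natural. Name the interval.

major third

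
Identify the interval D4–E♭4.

minor second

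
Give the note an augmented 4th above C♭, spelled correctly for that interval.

F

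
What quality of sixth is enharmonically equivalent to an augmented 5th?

minor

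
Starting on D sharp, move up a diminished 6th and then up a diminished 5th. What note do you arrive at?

A diminished sixth up from D# is Bb (letter B, 7 semitones up).
A diminished fifth up from Bb is Fb (letter F, 6 semitones up).

Fb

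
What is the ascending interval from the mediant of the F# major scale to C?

The mediant of F# major is A#.
A# up to C: letters A→C make it a third; 2 semitones makes it diminished.

diminished third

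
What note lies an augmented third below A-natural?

A third below A lands on the letter F.
An augmented third spans 5 semitones, so A moves to pitch class 4. On the letter F that is Fb.

Fb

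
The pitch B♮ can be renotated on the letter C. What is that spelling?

Plain C sits 1 semitone above B, so on the letter C the same pitch needs a flat: Cb.

Cb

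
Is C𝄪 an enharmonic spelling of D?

C## = pitch class 2 and D = pitch class 2 — the same pitch class, so they are enharmonic equivalents.

Yes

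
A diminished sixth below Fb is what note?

F down a major sixth is Ab, so the target letter is A.
From Fb, a diminished sixth is 7 semitones down: A.

A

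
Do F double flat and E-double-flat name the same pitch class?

No

Fbb is pitch class 3; Ebb is pitch class 2.
The pitch classes differ (3 vs. 2), so they are not enharmonic equivalents.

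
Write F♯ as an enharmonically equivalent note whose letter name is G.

Plain G sits 1 semitone above F#, so on the letter G the same pitch needs a flat: Gb.

Gb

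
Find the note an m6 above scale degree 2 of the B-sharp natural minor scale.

Scale degree 2 of B# natural minor is C##.
A minor sixth (8 semitones) above C## lands on the letter A, giving A#.

A#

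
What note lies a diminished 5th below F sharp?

B#

A fifth below F lands on the letter B.
A diminished fifth spans 6 semitones, so F# moves to pitch class 0. On the letter B that is B#.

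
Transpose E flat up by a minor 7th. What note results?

E up a major seventh is D#, so the target letter is D.
From Eb, a minor seventh is 10 semitones up: Db.

Db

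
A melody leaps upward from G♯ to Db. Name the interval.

The letter names run G→D, a span of 4 letter steps, so the interval is some kind of fifth.
G# to Db is 5 semitones. A perfect fifth is 7, so 5 makes it doubly diminished.

doubly diminished fifth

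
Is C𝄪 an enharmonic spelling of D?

Yes

C## = pitch class 2 and D = pitch class 2 — the same pitch class, so they are enharmonic equivalents.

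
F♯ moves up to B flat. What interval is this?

Counting letters F–G–A–B gives a fourth.
F#→Bb = 4 semitones, 1 narrower than the perfect fourth (5), so diminished.

diminished fourth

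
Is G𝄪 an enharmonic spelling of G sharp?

G## is pitch class 9; G# is pitch class 8.
The pitch classes differ (9 vs. 8), so they are not enharmonic equivalents.

No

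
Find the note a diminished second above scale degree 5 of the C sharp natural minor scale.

Scale degree 5 of C# natural minor is G#.
A diminished second (0 semitones) above G# lands on the letter A, giving Ab.

Ab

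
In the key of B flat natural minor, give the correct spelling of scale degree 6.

Degree 6 takes the letter 5 steps above B, which is G.
In natural minor, degree 6 sits 8 semitones above the tonic. Bb + 8 semitones is pitch class 6, spelled on G as Gb.

Gb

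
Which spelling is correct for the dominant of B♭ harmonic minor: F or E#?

Each scale degree takes a distinct letter name. Degree 5 of a scale on B must use the letter F.
F and E# are enharmonically the same pitch, but only F uses the letter F, so it is the correct spelling here.

F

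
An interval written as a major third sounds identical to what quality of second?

doubly augmented

A major third spans 4 semitones.
A second spanning 4 semitones is doubly augmented (the major second is 2).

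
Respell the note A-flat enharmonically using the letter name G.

G#

Ab is pitch class 8. The letter G alone is pitch class 7.
To reach pitch class 8 from G requires an offset of +1 semitone, i.e. sharp: G#.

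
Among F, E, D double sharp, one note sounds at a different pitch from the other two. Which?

In 12-tone equal temperament, enharmonic equivalents share a pitch class. F is pitch class 5; E is pitch class 4; D## is pitch class 4.
E and D## share pitch class 4, while F is pitch class 5.

F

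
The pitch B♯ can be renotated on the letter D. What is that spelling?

Dbb

Plain D sits 2 semitones above B#, so on the letter D the same pitch needs a double flat: Dbb.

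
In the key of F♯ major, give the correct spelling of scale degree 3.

A#

Degree 3 takes the letter 2 steps above F, which is A.
In major, degree 3 sits 4 semitones above the tonic. F# + 4 semitones is pitch class 10, spelled on A as A#.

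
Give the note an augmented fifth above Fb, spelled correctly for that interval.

C

F up a perfect fifth is C, so the target letter is C.
From Fb, an augmented fifth is 8 semitones up: C.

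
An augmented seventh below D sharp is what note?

Eb

D down a major seventh is Eb, so the target letter is E.
From D#, an augmented seventh is 12 semitones down: Eb.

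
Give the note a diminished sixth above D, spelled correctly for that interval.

Bbb

D up a major sixth is B, so the target letter is B.
From D, a diminished sixth is 7 semitones up: Bbb.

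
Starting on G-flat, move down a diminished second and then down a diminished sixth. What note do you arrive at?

A##

A diminished second down from Gb is F# (letter F, 0 semitones down).
A diminished sixth down from F# is A## (letter A, 7 semitones down).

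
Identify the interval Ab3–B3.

Counting letters A–B gives a second.
Ab→B = 3 semitones, 1 wider than the major second (2), so augmented.

augmented second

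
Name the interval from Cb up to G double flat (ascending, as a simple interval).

Counting letters C–D–E–F–G gives a fifth.
Cb→Gbb = 6 semitones, 1 narrower than the perfect fifth (7), so diminished.

diminished fifth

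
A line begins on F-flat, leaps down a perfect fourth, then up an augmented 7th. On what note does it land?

A perfect fourth down from Fb is Cb (letter C, 5 semitones down).
An augmented seventh up from Cb is B (letter B, 12 semitones up).

B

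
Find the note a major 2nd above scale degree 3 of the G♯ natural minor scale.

Scale degree 3 of G# natural minor is B.
A major second (2 semitones) above B lands on the letter C, giving C#.

C#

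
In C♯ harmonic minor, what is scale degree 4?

F#

Degree 4 takes the letter 3 steps above C, which is F.
In harmonic minor, degree 4 sits 5 semitones above the tonic. C# + 5 semitones is pitch class 6, spelled on F as F#.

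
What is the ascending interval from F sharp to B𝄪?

doubly augmented fourth

The letter names run F→B, a span of 3 letter steps, so the interval is some kind of fourth.
F# to B## is 7 semitones. A perfect fourth is 5, so 7 makes it doubly augmented.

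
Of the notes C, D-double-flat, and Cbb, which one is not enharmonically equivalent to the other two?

Cbb

In 12-tone equal temperament, enharmonic equivalents share a pitch class. C is pitch class 0; Dbb is pitch class 0; Cbb is pitch class 10.
C and Dbb share pitch class 0, while Cbb is pitch class 10.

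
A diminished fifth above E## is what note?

B#

A fifth above E lands on the letter B.
A diminished fifth spans 6 semitones, so E## moves to pitch class 0. On the letter B that is B#.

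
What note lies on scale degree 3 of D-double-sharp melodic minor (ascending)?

Degree 3 takes the letter 2 steps above D, which is F.
In melodic minor (ascending), degree 3 sits 3 semitones above the tonic. D## + 3 semitones is pitch class 7, spelled on F as F##.

F##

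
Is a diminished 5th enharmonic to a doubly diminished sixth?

Yes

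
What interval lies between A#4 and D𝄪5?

The letter names run A→D, a span of 3 letter steps, so the interval is some kind of fourth.
A# to D## is 6 semitones. A perfect fourth is 5, so 6 makes it augmented.

augmented fourth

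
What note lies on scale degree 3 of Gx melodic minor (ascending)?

B#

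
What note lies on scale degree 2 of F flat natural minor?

Gb

Degree 2 takes the letter 1 step above F, which is G.
In natural minor, degree 2 sits 2 semitones above the tonic. Fb + 2 semitones is pitch class 6, spelled on G as Gb.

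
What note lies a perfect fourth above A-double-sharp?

A fourth above A lands on the letter D.
A perfect fourth spans 5 semitones, so A## moves to pitch class 4. On the letter D that is D##.

D##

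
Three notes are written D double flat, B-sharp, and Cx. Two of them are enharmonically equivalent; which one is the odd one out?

In 12-tone equal temperament, enharmonic equivalents share a pitch class. Dbb is pitch class 0; B# is pitch class 0; C## is pitch class 2.
Dbb and B# share pitch class 0, while C## is pitch class 2.

C##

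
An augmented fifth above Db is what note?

A fifth above D lands on the letter A.
An augmented fifth spans 8 semitones, so Db moves to pitch class 9. On the letter A that is A.

A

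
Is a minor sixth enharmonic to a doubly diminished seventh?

Yes

A minor sixth spans 8 semitones; a doubly diminished seventh spans 8.
They are enharmonically equivalent.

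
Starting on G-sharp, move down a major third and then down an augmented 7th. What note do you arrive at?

Fb

A major third down from G# is E (letter E, 4 semitones down).
An augmented seventh down from E is Fb (letter F, 12 semitones down).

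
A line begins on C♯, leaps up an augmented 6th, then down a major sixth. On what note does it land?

An augmented sixth up from C# is A## (letter A, 10 semitones up).
A major sixth down from A## is C## (letter C, 9 semitones down).

C##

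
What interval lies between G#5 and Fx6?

Counting letters G–A–B–C–D–E–F gives a seventh.
G#→F## = 11 semitones, exactly the major seventh.

major seventh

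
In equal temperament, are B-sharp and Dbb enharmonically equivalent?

B# = pitch class 0 and Dbb = pitch class 0 — the same pitch class, so they are enharmonic equivalents.

Yes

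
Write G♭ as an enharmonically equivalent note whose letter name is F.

Plain F sits 1 semitone below Gb, so on the letter F the same pitch needs a sharp: F#.

F#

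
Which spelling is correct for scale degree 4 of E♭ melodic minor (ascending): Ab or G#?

Ab

Each scale degree takes a distinct letter name. Degree 4 of a scale on E must use the letter A.
Ab and G# are enharmonically the same pitch, but only Ab uses the letter A, so it is the correct spelling here.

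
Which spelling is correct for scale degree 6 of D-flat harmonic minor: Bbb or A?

Bbb

Each scale degree takes a distinct letter name. Degree 6 of a scale on D must use the letter B.
Bbb and A are enharmonically the same pitch, but only Bbb uses the letter B, so it is the correct spelling here.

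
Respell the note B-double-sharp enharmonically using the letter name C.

C#

Plain C sits 1 semitone below B##, so on the letter C the same pitch needs a sharp: C#.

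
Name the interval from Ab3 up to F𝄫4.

diminished sixth

Counting letters A–B–C–D–E–F gives a sixth.
Ab→Fbb = 7 semitones, 2 narrower than the major sixth (9), so diminished.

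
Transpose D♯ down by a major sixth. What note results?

F#

A sixth below D lands on the letter F.
A major sixth spans 9 semitones, so D# moves to pitch class 6. On the letter F that is F#.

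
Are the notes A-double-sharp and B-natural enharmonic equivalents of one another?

A## = pitch class 11 and B = pitch class 11 — the same pitch class, so they are enharmonic equivalents.

Yes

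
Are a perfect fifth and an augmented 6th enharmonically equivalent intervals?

A perfect fifth spans 7 semitones; an augmented sixth spans 10.
The spans differ, so they are not enharmonic equivalents.

No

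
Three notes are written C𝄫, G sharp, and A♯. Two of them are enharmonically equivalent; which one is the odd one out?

G#

In 12-tone equal temperament, enharmonic equivalents share a pitch class. Cbb is pitch class 10; G# is pitch class 8; A# is pitch class 10.
Cbb and A# share pitch class 10, while G# is pitch class 8.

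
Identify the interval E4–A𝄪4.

doubly augmented fourth

The letter names run E→A, a span of 3 letter steps, so the interval is some kind of fourth.
E to A## is 7 semitones. A perfect fourth is 5, so 7 makes it doubly augmented.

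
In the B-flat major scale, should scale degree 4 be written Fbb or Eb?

Eb

Each scale degree takes a distinct letter name. Degree 4 of a scale on B must use the letter E.
Eb and Fbb are enharmonically the same pitch, but only Eb uses the letter E, so it is the correct spelling here.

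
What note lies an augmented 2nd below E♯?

A second below E lands on the letter D.
An augmented second spans 3 semitones, so E# moves to pitch class 2. On the letter D that is D.

D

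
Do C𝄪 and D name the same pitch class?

C## = pitch class 2 and D = pitch class 2 — the same pitch class, so they are enharmonic equivalents.

Yes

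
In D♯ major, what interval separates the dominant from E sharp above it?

perfect fifth

The dominant of D# major is A#.
A# up to E#: letters A→E make it a fifth; 7 semitones makes it perfect.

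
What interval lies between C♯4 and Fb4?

doubly diminished fourth

The letter names run C→F, a span of 3 letter steps, so the interval is some kind of fourth.
C# to Fb is 3 semitones. A perfect fourth is 5, so 3 makes it doubly diminished.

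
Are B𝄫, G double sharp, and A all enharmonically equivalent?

Bbb is pitch class 9; G## is pitch class 9; A is pitch class 9.
All spellings map to pitch class 9, so they are enharmonically equivalent.

Yes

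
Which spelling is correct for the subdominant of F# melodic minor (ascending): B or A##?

B

Each scale degree takes a distinct letter name. Degree 4 of a scale on F must use the letter B.
B and A## are enharmonically the same pitch, but only B uses the letter B, so it is the correct spelling here.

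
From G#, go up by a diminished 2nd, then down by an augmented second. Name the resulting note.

Gbb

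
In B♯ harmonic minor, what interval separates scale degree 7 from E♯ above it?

Scale degree 7 of B# harmonic minor is A##.
A## up to E#: letters A→E make it a fifth; 6 semitones makes it diminished.

diminished fifth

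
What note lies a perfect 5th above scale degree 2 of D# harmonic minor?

B#

Scale degree 2 of D# harmonic minor is E#.
A perfect fifth (7 semitones) above E# lands on the letter B, giving B#.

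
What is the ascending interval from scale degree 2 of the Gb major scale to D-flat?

perfect fourth

Scale degree 2 of Gb major is Ab.
Ab up to Db: letters A→D make it a fourth; 5 semitones makes it perfect.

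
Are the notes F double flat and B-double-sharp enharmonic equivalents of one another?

Fbb is pitch class 3; B## is pitch class 1.
The pitch classes differ (3 vs. 1), so they are not enharmonic equivalents.

No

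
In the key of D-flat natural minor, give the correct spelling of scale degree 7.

Cb

The Db natural minor scale runs Db Eb Fb Gb Ab Bbb Cb.
Degree 7 is Cb.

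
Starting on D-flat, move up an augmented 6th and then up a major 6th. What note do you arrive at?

An augmented sixth up from Db is B (letter B, 10 semitones up).
A major sixth up from B is G# (letter G, 9 semitones up).

G#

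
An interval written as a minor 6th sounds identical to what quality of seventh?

doubly diminished

A minor sixth spans 8 semitones.
A seventh spanning 8 semitones is doubly diminished (the major seventh is 11).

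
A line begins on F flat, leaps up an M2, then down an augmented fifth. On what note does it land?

Cbb

A major second up from Fb is Gb (letter G, 2 semitones up).
An augmented fifth down from Gb is Cbb (letter C, 8 semitones down).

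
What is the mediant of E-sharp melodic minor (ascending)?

G#

Degree 3 takes the letter 2 steps above E, which is G.
In melodic minor (ascending), degree 3 sits 3 semitones above the tonic. E# + 3 semitones is pitch class 8, spelled on G as G#.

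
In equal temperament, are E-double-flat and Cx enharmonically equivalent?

Yes

Ebb is pitch class 2; C## is pitch class 2.
All spellings map to pitch class 2, so they are enharmonically equivalent.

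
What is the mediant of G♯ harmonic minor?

B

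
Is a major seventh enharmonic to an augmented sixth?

A major seventh spans 11 semitones; an augmented sixth spans 10.
The spans differ, so they are not enharmonic equivalents.

No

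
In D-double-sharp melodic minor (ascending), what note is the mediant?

Degree 3 takes the letter 2 steps above D, which is F.
In melodic minor (ascending), degree 3 sits 3 semitones above the tonic. D## + 3 semitones is pitch class 7, spelled on F as F##.

F##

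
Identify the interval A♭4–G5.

major seventh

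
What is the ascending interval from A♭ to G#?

augmented seventh

The letter names run A→G, a span of 6 letter steps, so the interval is some kind of seventh.
Ab to G# is 12 semitones. A major seventh is 11, so 12 makes it augmented.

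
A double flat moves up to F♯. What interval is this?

Counting letters A–B–C–D–E–F gives a sixth.
Abb→F# = 11 semitones, 2 wider than the major sixth (9), so doubly augmented.

doubly augmented sixth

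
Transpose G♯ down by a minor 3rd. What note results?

G down a major third is Eb, so the target letter is E.
From G#, a minor third is 3 semitones down: E#.

E#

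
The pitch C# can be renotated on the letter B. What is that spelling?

C# is pitch class 1. The letter B alone is pitch class 11.
To reach pitch class 1 from B requires an offset of +2 semitones, i.e. double sharp: B##.

B##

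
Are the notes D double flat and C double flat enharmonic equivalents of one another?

No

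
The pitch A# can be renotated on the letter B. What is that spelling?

Plain B sits 1 semitone above A#, so on the letter B the same pitch needs a flat: Bb.

Bb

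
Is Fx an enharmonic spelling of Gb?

No

F## is pitch class 7; Gb is pitch class 6.
The pitch classes differ (7 vs. 6), so they are not enharmonic equivalents.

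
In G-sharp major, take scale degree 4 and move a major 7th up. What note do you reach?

B#

Scale degree 4 of G# major is C#.
A major seventh (11 semitones) above C# lands on the letter B, giving B#.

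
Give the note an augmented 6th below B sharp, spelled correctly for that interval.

A sixth below B lands on the letter D.
An augmented sixth spans 10 semitones, so B# moves to pitch class 2. On the letter D that is D.

D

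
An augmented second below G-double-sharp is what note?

F#

G down a major second is F, so the target letter is F.
From G##, an augmented second is 3 semitones down: F#.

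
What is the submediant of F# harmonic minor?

D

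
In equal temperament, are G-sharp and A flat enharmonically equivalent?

G# = pitch class 8 and Ab = pitch class 8 — the same pitch class, so they are enharmonic equivalents.

Yes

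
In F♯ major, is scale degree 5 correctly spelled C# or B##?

C#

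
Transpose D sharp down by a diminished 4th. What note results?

A fourth below D lands on the letter A.
A diminished fourth spans 4 semitones, so D# moves to pitch class 11. On the letter A that is A##.

A##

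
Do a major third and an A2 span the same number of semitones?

A major third spans 4 semitones; an augmented second spans 3.
The spans differ, so they are not enharmonic equivalents.

No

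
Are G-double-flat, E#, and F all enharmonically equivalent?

Yes

Gbb = pitch class 5 and E# = pitch class 5 and F = pitch class 5 — the same pitch class, so they are enharmonic equivalents.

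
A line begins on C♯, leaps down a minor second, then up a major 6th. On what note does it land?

G##

A minor second down from C# is B# (letter B, 1 semitone down).
A major sixth up from B# is G## (letter G, 9 semitones up).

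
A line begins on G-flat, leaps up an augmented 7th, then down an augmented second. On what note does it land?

An augmented seventh up from Gb is F# (letter F, 12 semitones up).
An augmented second down from F# is Eb (letter E, 3 semitones down).

Eb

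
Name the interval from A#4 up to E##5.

The letter names run A→E, a span of 4 letter steps, so the interval is some kind of fifth.
A# to E## is 8 semitones. A perfect fifth is 7, so 8 makes it augmented.

augmented fifth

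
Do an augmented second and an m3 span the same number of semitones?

An augmented second spans 3 semitones; a minor third spans 3.
They are enharmonically equivalent.

Yes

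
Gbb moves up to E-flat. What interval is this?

Counting letters G–A–B–C–D–E gives a sixth.
Gbb→Eb = 10 semitones, 1 wider than the major sixth (9), so augmented.

augmented sixth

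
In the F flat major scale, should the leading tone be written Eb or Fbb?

Eb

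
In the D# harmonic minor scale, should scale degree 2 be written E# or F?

E#

Each scale degree takes a distinct letter name. Degree 2 of a scale on D must use the letter E.
E# and F are enharmonically the same pitch, but only E# uses the letter E, so it is the correct spelling here.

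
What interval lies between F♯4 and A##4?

The letter names run F→A, a span of 2 letter steps, so the interval is some kind of third.
F# to A## is 5 semitones. A major third is 4, so 5 makes it augmented.

augmented third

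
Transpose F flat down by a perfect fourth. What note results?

Cb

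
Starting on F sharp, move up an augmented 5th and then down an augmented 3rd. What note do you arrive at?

A

An augmented fifth up from F# is C## (letter C, 8 semitones up).
An augmented third down from C## is A (letter A, 5 semitones down).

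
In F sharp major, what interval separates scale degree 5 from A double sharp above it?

Scale degree 5 of F# major is C#.
C# up to A##: letters C→A make it a sixth; 10 semitones makes it augmented.

augmented sixth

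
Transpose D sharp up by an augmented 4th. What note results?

G##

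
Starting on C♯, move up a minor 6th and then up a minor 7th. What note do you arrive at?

G

A minor sixth up from C# is A (letter A, 8 semitones up).
A minor seventh up from A is G (letter G, 10 semitones up).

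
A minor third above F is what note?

A third above F lands on the letter A.
A minor third spans 3 semitones, so F moves to pitch class 8. On the letter A that is Ab.

Ab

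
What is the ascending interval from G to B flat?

Counting letters G–A–B gives a third.
G→Bb = 3 semitones, 1 narrower than the major third (4), so minor.

minor third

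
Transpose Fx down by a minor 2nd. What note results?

A second below F lands on the letter E.
A minor second spans 1 semitone, so F## moves to pitch class 6. On the letter E that is E##.

E##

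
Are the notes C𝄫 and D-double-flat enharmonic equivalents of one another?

No

Two spellings are enharmonically equivalent only if they share a pitch class.
Here Cbb → 10, Dbb → 0; 0 ≠ 10, so they are not.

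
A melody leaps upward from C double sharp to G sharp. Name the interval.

The letter names run C→G, a span of 4 letter steps, so the interval is some kind of fifth.
C## to G# is 6 semitones. A perfect fifth is 7, so 6 makes it diminished.

diminished fifth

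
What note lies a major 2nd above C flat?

A second above C lands on the letter D.
A major second spans 2 semitones, so Cb moves to pitch class 1. On the letter D that is Db.

Db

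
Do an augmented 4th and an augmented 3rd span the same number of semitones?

No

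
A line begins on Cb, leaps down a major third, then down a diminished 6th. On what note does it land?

C

A major third down from Cb is Abb (letter A, 4 semitones down).
A diminished sixth down from Abb is C (letter C, 7 semitones down).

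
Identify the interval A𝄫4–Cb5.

The letter names run A→C, a span of 2 letter steps, so the interval is some kind of third.
Abb to Cb is 4 semitones. A major third is 4, so 4 makes it major.

major third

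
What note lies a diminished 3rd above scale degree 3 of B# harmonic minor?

F

Scale degree 3 of B# harmonic minor is D#.
A diminished third (2 semitones) above D# lands on the letter F, giving F.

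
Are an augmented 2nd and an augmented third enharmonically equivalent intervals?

No

An augmented second spans 3 semitones; an augmented third spans 5.
The spans differ, so they are not enharmonic equivalents.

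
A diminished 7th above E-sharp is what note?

D

E up a major seventh is D#, so the target letter is D.
From E#, a diminished seventh is 9 semitones up: D.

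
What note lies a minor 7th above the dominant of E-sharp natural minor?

A#

The dominant of E# natural minor is B#.
A minor seventh (10 semitones) above B# lands on the letter A, giving A#.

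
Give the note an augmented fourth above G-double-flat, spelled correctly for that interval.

G up a perfect fourth is C, so the target letter is C.
From Gbb, an augmented fourth is 6 semitones up: Cb.

Cb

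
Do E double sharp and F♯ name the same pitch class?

E## is pitch class 6; F# is pitch class 6.
All spellings map to pitch class 6, so they are enharmonically equivalent.

Yes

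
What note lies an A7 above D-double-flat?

A seventh above D lands on the letter C.
An augmented seventh spans 12 semitones, so Dbb moves to pitch class 0. On the letter C that is C.

C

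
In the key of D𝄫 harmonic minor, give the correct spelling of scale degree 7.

Cb

Degree 7 takes the letter 6 steps above D, which is C.
In harmonic minor, degree 7 sits 11 semitones above the tonic. Dbb + 11 semitones is pitch class 11, spelled on C as Cb.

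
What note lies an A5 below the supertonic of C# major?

G

The supertonic of C# major is D#.
An augmented fifth (8 semitones) below D# lands on the letter G, giving G.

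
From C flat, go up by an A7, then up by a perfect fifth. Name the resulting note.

An augmented seventh up from Cb is B (letter B, 12 semitones up).
A perfect fifth up from B is F# (letter F, 7 semitones up).

F#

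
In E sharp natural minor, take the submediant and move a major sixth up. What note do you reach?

A#

The submediant of E# natural minor is C#.
A major sixth (9 semitones) above C# lands on the letter A, giving A#.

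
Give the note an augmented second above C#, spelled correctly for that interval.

C up a major second is D, so the target letter is D.
From C#, an augmented second is 3 semitones up: D##.

D##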